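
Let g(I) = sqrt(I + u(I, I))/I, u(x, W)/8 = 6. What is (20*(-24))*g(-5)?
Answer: 96*sqrt(43) ≈ 629.51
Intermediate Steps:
u(x, W) = 48 (u(x, W) = 8*6 = 48)
g(I) = sqrt(48 + I)/I (g(I) = sqrt(I + 48)/I = sqrt(48 + I)/I)
(20*(-24))*g(-5) = (20*(-24))*(sqrt(48 - 5)/(-5)) = -(-96)*sqrt(43) = 96*sqrt(43)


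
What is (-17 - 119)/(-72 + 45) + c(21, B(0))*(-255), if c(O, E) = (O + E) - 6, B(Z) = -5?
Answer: -68714/27 ≈ -2545.0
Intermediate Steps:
c(O, E) = -6 + E + O (c(O, E) = (E + O) - 6 = -6 + E + O)
(-17 - 119)/(-72 + 45) + c(21, B(0))*(-255) = (-17 - 119)/(-72 + 45) + (-6 - 5 + 21)*(-255) = -136/(-27) + 10*(-255) = -136*(-1/27) - 2550 = 136/27 - 2550 = -68714/27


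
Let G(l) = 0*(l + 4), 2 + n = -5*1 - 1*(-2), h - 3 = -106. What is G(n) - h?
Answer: 103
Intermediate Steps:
h = -103 (h = 3 - 106 = -103)
n = -5 (n = -2 + (-5*1 - 1*(-2)) = -2 + (-5 + 2) = -2 - 3 = -5)
G(l) = 0 (G(l) = 0*(4 + l) = 0)
G(n) - h = 0 - 1*(-103) = 0 + 103 = 103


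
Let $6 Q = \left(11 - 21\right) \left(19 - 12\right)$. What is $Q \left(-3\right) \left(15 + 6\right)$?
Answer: $735$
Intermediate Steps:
$Q = - \frac{35}{3}$ ($Q = \frac{\left(11 - 21\right) \left(19 - 12\right)}{6} = \frac{\left(-10\right) 7}{6} = \frac{1}{6} \left(-70\right) = - \frac{35}{3} \approx -11.667$)
$Q \left(-3\right) \left(15 + 6\right) = \left(- \frac{35}{3}\right) \left(-3\right) \left(15 + 6\right) = 35 \cdot 21 = 735$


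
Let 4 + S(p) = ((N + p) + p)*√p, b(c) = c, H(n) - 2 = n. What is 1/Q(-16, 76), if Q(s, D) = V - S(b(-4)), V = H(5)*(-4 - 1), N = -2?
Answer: -31/1361 - 20*I/1361 ≈ -0.022777 - 0.014695*I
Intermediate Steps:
H(n) = 2 + n
V = -35 (V = (2 + 5)*(-4 - 1) = 7*(-5) = -35)
S(p) = -4 + √p*(-2 + 2*p) (S(p) = -4 + ((-2 + p) + p)*√p = -4 + (-2 + 2*p)*√p = -4 + √p*(-2 + 2*p))
Q(s, D) = -31 + 20*I (Q(s, D) = -35 - (-4 - 4*I + 2*(-4)^(3/2)) = -35 - (-4 - 4*I + 2*(-8*I)) = -35 - (-4 - 4*I - 16*I) = -35 - (-4 - 20*I) = -35 + (4 + 20*I) = -31 + 20*I)
1/Q(-16, 76) = 1/(-31 + 20*I) = (-31 - 20*I)/1361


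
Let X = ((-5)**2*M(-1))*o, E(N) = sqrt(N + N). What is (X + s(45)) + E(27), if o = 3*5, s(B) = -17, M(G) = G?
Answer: -392 + 3*sqrt(6) ≈ -384.65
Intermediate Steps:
E(N) = sqrt(2)*sqrt(N) (E(N) = sqrt(2*N) = sqrt(2)*sqrt(N))
o = 15
X = -375 (X = ((-5)**2*(-1))*15 = (25*(-1))*15 = -25*15 = -375)
(X + s(45)) + E(27) = (-375 - 17) + sqrt(2)*sqrt(27) = -392 + sqrt(2)*(3*sqrt(3)) = -392 + 3*sqrt(6)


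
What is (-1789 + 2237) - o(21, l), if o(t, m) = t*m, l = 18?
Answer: 70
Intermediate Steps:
o(t, m) = m*t
(-1789 + 2237) - o(21, l) = (-1789 + 2237) - 18*21 = 448 - 1*378 = 448 - 378 = 70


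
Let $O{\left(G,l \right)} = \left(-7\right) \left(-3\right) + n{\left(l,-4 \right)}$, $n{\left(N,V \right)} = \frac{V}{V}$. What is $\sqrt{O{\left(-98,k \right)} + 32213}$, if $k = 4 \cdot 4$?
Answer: $\sqrt{32235} \approx 179.54$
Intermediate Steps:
$n{\left(N,V \right)} = 1$
$k = 16$
$O{\left(G,l \right)} = 22$ ($O{\left(G,l \right)} = \left(-7\right) \left(-3\right) + 1 = 21 + 1 = 22$)
$\sqrt{O{\left(-98,k \right)} + 32213} = \sqrt{22 + 32213} = \sqrt{32235}$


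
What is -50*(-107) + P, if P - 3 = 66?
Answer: 5419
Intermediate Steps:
P = 69 (P = 3 + 66 = 69)
-50*(-107) + P = -50*(-107) + 69 = 5350 + 69 = 5419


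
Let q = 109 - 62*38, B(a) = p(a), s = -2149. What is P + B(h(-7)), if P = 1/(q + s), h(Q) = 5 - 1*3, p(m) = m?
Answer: 8791/4396 ≈ 1.9998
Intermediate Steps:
h(Q) = 2 (h(Q) = 5 - 3 = 2)
B(a) = a
q = -2247 (q = 109 - 2356 = -2247)
P = -1/4396 (P = 1/(-2247 - 2149) = 1/(-4396) = -1/4396 ≈ -0.00022748)
P + B(h(-7)) = -1/4396 + 2 = 8791/4396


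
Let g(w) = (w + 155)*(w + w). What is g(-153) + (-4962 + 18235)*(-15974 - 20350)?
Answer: -482129064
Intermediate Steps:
g(w) = 2*w*(155 + w) (g(w) = (155 + w)*(2*w) = 2*w*(155 + w))
g(-153) + (-4962 + 18235)*(-15974 - 20350) = 2*(-153)*(155 - 153) + (-4962 + 18235)*(-15974 - 20350) = 2*(-153)*2 + 13273*(-36324) = -612 - 482128452 = -482129064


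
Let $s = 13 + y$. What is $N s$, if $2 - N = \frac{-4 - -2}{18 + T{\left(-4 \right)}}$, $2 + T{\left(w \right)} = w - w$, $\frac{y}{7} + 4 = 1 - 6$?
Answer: $- \frac{425}{4} \approx -106.25$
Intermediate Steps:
$y = -63$ ($y = -28 + 7 \left(1 - 6\right) = -28 + 7 \left(-5\right) = -28 - 35 = -63$)
$T{\left(w \right)} = -2$ ($T{\left(w \right)} = -2 + \left(w - w\right) = -2 + 0 = -2$)
$s = -50$ ($s = 13 - 63 = -50$)
$N = \frac{17}{8}$ ($N = 2 - \frac{-4 - -2}{18 - 2} = 2 - \frac{-4 + 2}{16} = 2 - \left(-2\right) \frac{1}{16} = 2 - - \frac{1}{8} = 2 + \frac{1}{8} = \frac{17}{8} \approx 2.125$)
$N s = \frac{17}{8} \left(-50\right) = - \frac{425}{4}$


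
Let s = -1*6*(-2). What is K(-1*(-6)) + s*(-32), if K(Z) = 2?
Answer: -382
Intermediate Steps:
s = 12 (s = -6*(-2) = 12)
K(-1*(-6)) + s*(-32) = 2 + 12*(-32) = 2 - 384 = -382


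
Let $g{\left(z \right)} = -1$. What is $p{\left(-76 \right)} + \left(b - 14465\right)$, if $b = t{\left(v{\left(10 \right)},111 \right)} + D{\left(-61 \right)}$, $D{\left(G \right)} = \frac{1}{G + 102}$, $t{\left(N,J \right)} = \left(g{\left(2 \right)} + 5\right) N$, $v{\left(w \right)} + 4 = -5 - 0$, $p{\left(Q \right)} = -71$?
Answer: $- \frac{597451}{41} \approx -14572.0$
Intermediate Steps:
$v{\left(w \right)} = -9$ ($v{\left(w \right)} = -4 - 5 = -9$)
$t{\left(N,J \right)} = 4 N$ ($t{\left(N,J \right)} = \left(-1 + 5\right) N = 4 N$)
$D{\left(G \right)} = \frac{1}{102 + G}$
$b = - \frac{1475}{41}$ ($b = 4 \left(-9\right) + \frac{1}{102 - 61} = -36 + \frac{1}{41} = - \frac{1475}{41} \approx -35.976$)
$p{\left(-76 \right)} + \left(b - 14465\right) = -71 - \frac{594540}{41} = - \frac{597451}{41}$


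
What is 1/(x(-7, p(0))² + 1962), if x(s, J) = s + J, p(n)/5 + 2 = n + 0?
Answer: 1/2251 ≈ 0.00044425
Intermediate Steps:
p(n) = -10 + 5*n (p(n) = -10 + 5*(n + 0) = -10 + 5*n)
x(s, J) = J + s
1/(x(-7, p(0))² + 1962) = 1/(((-10 + 5*0) - 7)² + 1962) = 1/(((-10 + 0) - 7)² + 1962) = 1/((-10 - 7)² + 1962) = 1/((-17)² + 1962) = 1/(289 + 1962) = 1/2251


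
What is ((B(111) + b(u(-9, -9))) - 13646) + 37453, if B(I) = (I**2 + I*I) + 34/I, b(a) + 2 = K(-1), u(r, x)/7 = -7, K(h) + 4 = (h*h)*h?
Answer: 5377096/111 ≈ 48442.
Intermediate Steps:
K(h) = -4 + h**3 (K(h) = -4 + (h*h)*h = -4 + h**2*h = -4 + h**3)
u(r, x) = -49 (u(r, x) = 7*(-7) = -49)
b(a) = -7 (b(a) = -2 + (-4 + (-1)**3) = -2 + (-4 - 1) = -2 - 5 = -7)
B(I) = 2*I**2 + 34/I (B(I) = (I**2 + I**2) + 34/I = 2*I**2 + 34/I)
((B(111) + b(u(-9, -9))) - 13646) + 37453 = ((2*(17 + 111**3)/111 - 7) - 13646) + 37453 = ((2*(1/111)*(17 + 1367631) - 7) - 13646) + 37453 = ((2*(1/111)*1367648 - 7) - 13646) + 37453 = ((2735296/111 - 7) - 13646) + 37453 = (2734519/111 - 13646) + 37453 = 1219813/111 + 37453 = 5377096/111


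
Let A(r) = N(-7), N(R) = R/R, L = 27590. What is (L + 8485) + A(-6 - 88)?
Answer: 36076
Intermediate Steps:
N(R) = 1
A(r) = 1
(L + 8485) + A(-6 - 88) = (27590 + 8485) + 1 = 36075 + 1 = 36076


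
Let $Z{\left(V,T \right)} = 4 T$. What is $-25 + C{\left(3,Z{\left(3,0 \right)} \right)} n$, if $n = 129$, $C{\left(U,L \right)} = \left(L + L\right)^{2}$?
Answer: $-25$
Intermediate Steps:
$C{\left(U,L \right)} = 4 L^{2}$ ($C{\left(U,L \right)} = \left(2 L\right)^{2} = 4 L^{2}$)
$-25 + C{\left(3,Z{\left(3,0 \right)} \right)} n = -25 + 4 \left(4 \cdot 0\right)^{2} \cdot 129 = -25 + 4 \cdot 0^{2} \cdot 129 = -25 + 4 \cdot 0 \cdot 129 = -25 + 0 \cdot 129 = -25 + 0 = -25$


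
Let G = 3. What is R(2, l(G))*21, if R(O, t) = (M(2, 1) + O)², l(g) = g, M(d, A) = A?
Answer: 189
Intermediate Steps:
R(O, t) = (1 + O)²
R(2, l(G))*21 = (1 + 2)²*21 = 3²*21 = 9*21 = 189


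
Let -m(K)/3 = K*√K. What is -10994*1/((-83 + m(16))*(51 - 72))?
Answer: -10994/5775 ≈ -1.9037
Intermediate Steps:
m(K) = -3*K^(3/2) (m(K) = -3*K*√K = -3*K^(3/2))
-10994*1/((-83 + m(16))*(51 - 72)) = -10994*1/((-83 - 3*16^(3/2))*(51 - 72)) = -10994*(-1/(21*(-83 - 3*64))) = -10994*(-1/(21*(-83 - 192))) = -10994/((-275*(-21))) = -10994/5775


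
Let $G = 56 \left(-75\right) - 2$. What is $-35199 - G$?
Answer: $-30997$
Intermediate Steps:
$G = -4202$ ($G = -4200 - 2 = -4202$)
$-35199 - G = -35199 - -4202 = -35199 + 4202 = -30997$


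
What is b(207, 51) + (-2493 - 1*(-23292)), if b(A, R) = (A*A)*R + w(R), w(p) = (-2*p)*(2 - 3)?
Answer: 2206200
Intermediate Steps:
w(p) = 2*p (w(p) = -2*p*(-1) = 2*p)
b(A, R) = 2*R + R*A**2 (b(A, R) = (A*A)*R + 2*R = A**2*R + 2*R = R*A**2 + 2*R = 2*R + R*A**2)
b(207, 51) + (-2493 - 1*(-23292)) = 51*(2 + 207**2) + (-2493 - 1*(-23292)) = 51*(2 + 42849) + (-2493 + 23292) = 51*42851 + 20799 = 2185401 + 20799 = 2206200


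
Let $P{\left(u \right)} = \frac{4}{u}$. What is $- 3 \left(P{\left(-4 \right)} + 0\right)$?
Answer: $3$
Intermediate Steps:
$- 3 \left(P{\left(-4 \right)} + 0\right) = - 3 \left(\frac{4}{-4} + 0\right) = - 3 \left(4 \left(- \frac{1}{4}\right) + 0\right) = - 3 \left(-1 + 0\right) = \left(-3\right) \left(-1\right) = 3$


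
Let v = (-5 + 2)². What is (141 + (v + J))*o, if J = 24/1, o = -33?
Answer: -5742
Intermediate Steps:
v = 9 (v = (-3)² = 9)
J = 24 (J = 24*1 = 24)
(141 + (v + J))*o = (141 + (9 + 24))*(-33) = (141 + 33)*(-33) = 174*(-33) = -5742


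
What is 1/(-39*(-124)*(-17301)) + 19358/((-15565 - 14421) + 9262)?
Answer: -134969843201/144494007372 ≈ -0.93409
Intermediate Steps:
1/(-39*(-124)*(-17301)) + 19358/((-15565 - 14421) + 9262) = -1/17301/4836 + 19358/(-29986 + 9262) = (1/4836)*(-1/17301) + 19358/(-20724) = -1/83667636 + 19358*(-1/20724) = -1/83667636 - 9679/10362 = -134969843201/144494007372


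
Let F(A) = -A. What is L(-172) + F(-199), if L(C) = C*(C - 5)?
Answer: 30643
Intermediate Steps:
L(C) = C*(-5 + C)
L(-172) + F(-199) = -172*(-5 - 172) - 1*(-199) = -172*(-177) + 199 = 30444 + 199 = 30643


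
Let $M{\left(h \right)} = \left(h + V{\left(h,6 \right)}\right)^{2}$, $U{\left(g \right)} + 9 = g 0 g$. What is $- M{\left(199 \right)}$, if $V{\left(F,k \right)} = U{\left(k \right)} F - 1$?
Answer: $-2537649$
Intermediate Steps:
$U{\left(g \right)} = -9$ ($U{\left(g \right)} = -9 + g 0 g = -9 + 0 g = -9 + 0 = -9$)
$V{\left(F,k \right)} = -1 - 9 F$ ($V{\left(F,k \right)} = - 9 F - 1 = -1 - 9 F$)
$M{\left(h \right)} = \left(-1 - 8 h\right)^{2}$ ($M{\left(h \right)} = \left(h - \left(1 + 9 h\right)\right)^{2} = \left(-1 - 8 h\right)^{2}$)
$- M{\left(199 \right)} = - \left(1 + 8 \cdot 199\right)^{2} = - \left(1 + 1592\right)^{2} = - 1593^{2} = \left(-1\right) 2537649 = -2537649$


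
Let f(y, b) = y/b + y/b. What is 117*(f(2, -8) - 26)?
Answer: -6201/2 ≈ -3100.5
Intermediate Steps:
f(y, b) = 2*y/b
117*(f(2, -8) - 26) = 117*(2*2/(-8) - 26) = 117*(2*2*(-⅛) - 26) = 117*(-½ - 26) = 117*(-53/2) = -6201/2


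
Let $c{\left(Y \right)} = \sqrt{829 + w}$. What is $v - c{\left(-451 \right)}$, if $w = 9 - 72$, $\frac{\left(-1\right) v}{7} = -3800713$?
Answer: $26604991 - \sqrt{766} \approx 2.6605 \cdot 10^{7}$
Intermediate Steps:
$v = 26604991$ ($v = \left(-7\right) \left(-3800713\right) = 26604991$)
$w = -63$ ($w = 9 - 72 = -63$)
$c{\left(Y \right)} = \sqrt{766}$ ($c{\left(Y \right)} = \sqrt{829 - 63} = \sqrt{766}$)
$v - c{\left(-451 \right)} = 26604991 - \sqrt{766}$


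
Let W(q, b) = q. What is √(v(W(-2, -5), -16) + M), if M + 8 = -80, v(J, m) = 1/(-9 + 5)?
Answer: I*√353/2 ≈ 9.3941*I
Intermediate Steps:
v(J, m) = -¼ (v(J, m) = 1/(-4) = -¼)
M = -88 (M = -8 - 80 = -88)
√(v(W(-2, -5), -16) + M) = √(-¼ - 88) = √(-353/4) = I*√353/2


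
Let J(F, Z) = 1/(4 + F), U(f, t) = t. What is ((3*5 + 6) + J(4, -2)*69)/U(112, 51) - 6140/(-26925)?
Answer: 592423/732360 ≈ 0.80892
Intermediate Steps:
((3*5 + 6) + J(4, -2)*69)/U(112, 51) - 6140/(-26925) = ((3*5 + 6) + 69/(4 + 4))/51 - 6140/(-26925) = ((15 + 6) + 69/8)*(1/51) - 6140*(-1/26925) = (21 + (1/8)*69)*(1/51) + 1228/5385 = (21 + 69/8)*(1/51) + 1228/5385 = (237/8)*(1/51) + 1228/5385 = 79/136 + 1228/5385 = 592423/732360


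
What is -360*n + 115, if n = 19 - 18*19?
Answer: 116395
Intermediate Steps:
n = -323 (n = 19 - 342 = -323)
-360*n + 115 = -360*(-323) + 115 = 116280 + 115 = 116395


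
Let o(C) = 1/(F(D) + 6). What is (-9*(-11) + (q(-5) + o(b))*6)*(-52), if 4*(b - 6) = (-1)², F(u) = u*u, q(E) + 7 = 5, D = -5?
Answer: -140556/31 ≈ -4534.1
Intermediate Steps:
q(E) = -2 (q(E) = -7 + 5 = -2)
F(u) = u²
b = 25/4 (b = 6 + (¼)*(-1)² = 6 + (¼)*1 = 6 + ¼ = 25/4 ≈ 6.2500)
o(C) = 1/31 (o(C) = 1/((-5)² + 6) = 1/(25 + 6) = 1/31)
(-9*(-11) + (q(-5) + o(b))*6)*(-52) = (-9*(-11) + (-2 + 1/31)*6)*(-52) = (99 - 61/31*6)*(-52) = (99 - 366/31)*(-52) = (2703/31)*(-52) = -140556/31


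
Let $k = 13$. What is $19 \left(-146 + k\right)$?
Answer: $-2527$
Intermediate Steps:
$19 \left(-146 + k\right) = 19 \left(-146 + 13\right) = 19 \left(-133\right) = -2527$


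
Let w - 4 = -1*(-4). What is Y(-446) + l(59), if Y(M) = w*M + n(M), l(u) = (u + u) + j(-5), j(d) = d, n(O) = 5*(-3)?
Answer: -3470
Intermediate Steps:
n(O) = -15
l(u) = -5 + 2*u (l(u) = (u + u) - 5 = 2*u - 5 = -5 + 2*u)
w = 8 (w = 4 - 1*(-4) = 4 + 4 = 8)
Y(M) = -15 + 8*M (Y(M) = 8*M - 15 = -15 + 8*M)
Y(-446) + l(59) = (-15 + 8*(-446)) + (-5 + 2*59) = (-15 - 3568) + (-5 + 118) = -3583 + 113 = -3470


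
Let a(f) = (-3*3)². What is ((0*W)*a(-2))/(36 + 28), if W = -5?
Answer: 0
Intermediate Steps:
a(f) = 81 (a(f) = (-9)² = 81)
((0*W)*a(-2))/(36 + 28) = ((0*(-5))*81)/(36 + 28) = (0*81)/64 = 0*(1/64) = 0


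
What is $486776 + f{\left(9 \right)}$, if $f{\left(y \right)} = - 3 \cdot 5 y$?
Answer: $486641$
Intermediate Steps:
$f{\left(y \right)} = - 15 y$
$486776 + f{\left(9 \right)} = 486776 - 135 = 486641$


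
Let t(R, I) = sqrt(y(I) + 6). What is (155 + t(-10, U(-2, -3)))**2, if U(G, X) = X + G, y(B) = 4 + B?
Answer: (155 + sqrt(5))**2 ≈ 24723.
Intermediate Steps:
U(G, X) = G + X
t(R, I) = sqrt(10 + I) (t(R, I) = sqrt((4 + I) + 6) = sqrt(10 + I))
(155 + t(-10, U(-2, -3)))**2 = (155 + sqrt(10 + (-2 - 3)))**2 = (155 + sqrt(10 - 5))**2 = (155 + sqrt(5))**2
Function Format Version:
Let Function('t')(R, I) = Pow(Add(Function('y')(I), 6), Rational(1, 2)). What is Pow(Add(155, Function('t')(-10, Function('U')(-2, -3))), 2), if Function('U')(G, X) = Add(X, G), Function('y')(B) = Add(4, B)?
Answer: Pow(Add(155, Pow(5, Rational(1, 2))), 2) ≈ 24723.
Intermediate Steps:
Function('U')(G, X) = Add(G, X)
Function('t')(R, I) = Pow(Add(10, I), Rational(1, 2)) (Function('t')(R, I) = Pow(Add(Add(4, I), 6), Rational(1, 2)) = Pow(Add(10, I), Rational(1, 2)))
Pow(Add(155, Function('t')(-10, Function('U')(-2, -3))), 2) = Pow(Add(155, Pow(Add(10, Add(-2, -3)), Rational(1, 2))), 2) = Pow(Add(155, Pow(Add(10, -5), Rational(1, 2))), 2) = Pow(Add(155, Pow(5, Rational(1, 2))), 2)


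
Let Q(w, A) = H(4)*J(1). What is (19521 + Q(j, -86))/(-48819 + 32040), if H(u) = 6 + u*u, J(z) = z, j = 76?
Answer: -19543/16779 ≈ -1.1647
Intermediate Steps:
H(u) = 6 + u²
Q(w, A) = 22 (Q(w, A) = (6 + 4²)*1 = (6 + 16)*1 = 22*1 = 22)
(19521 + Q(j, -86))/(-48819 + 32040) = (19521 + 22)/(-48819 + 32040) = 19543/(-16779) = 19543*(-1/16779) = -19543/16779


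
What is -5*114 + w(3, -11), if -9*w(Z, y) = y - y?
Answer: -570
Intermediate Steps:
w(Z, y) = 0 (w(Z, y) = -(y - y)/9 = -1/9*0 = 0)
-5*114 + w(3, -11) = -5*114 + 0 = -570 + 0 = -570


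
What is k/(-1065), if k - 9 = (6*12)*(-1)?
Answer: 21/355 ≈ 0.059155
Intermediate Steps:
k = -63 (k = 9 + (6*12)*(-1) = 9 + 72*(-1) = 9 - 72 = -63)
k/(-1065) = -63/(-1065) = -63*(-1/1065) = 21/355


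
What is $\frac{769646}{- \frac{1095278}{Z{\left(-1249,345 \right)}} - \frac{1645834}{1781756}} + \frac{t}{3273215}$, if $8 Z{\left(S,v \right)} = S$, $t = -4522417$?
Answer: $\frac{2767851583947244003217}{25547589614671954885} \approx 108.34$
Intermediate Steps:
$Z{\left(S,v \right)} = \frac{S}{8}$
$\frac{769646}{- \frac{1095278}{Z{\left(-1249,345 \right)}} - \frac{1645834}{1781756}} + \frac{t}{3273215} = \frac{769646}{- \frac{1095278}{\frac{1}{8} \left(-1249\right)} - \frac{1645834}{1781756}} - \frac{4522417}{3273215} = \frac{769646}{- \frac{1095278}{- \frac{1249}{8}} - \frac{822917}{890878}} - \frac{4522417}{3273215} = \frac{769646}{\left(-1095278\right) \left(- \frac{8}{1249}\right) - \frac{822917}{890878}} - \frac{4522417}{3273215} = \frac{769646}{\frac{8762224}{1249} - \frac{822917}{890878}} - \frac{4522417}{3273215} = \frac{769646}{\frac{7805044769339}{1112706622}} - \frac{4522417}{3273215} = 769646 \cdot \frac{1112706622}{7805044769339} - \frac{4522417}{3273215} = \frac{856390200795812}{7805044769339} - \frac{4522417}{3273215} = \frac{2767851583947244003217}{25547589614671954885}$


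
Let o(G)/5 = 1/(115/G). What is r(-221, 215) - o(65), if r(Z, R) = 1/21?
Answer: -1342/483 ≈ -2.7785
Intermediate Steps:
r(Z, R) = 1/21
o(G) = G/23 (o(G) = 5/((115/G)) = 5*(G/115) = G/23)
r(-221, 215) - o(65) = 1/21 - 65/23 = -1342/483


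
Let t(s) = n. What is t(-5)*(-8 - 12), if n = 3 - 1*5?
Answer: 40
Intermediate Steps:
n = -2 (n = 3 - 5 = -2)
t(s) = -2
t(-5)*(-8 - 12) = -2*(-8 - 12) = -2*(-20) = 40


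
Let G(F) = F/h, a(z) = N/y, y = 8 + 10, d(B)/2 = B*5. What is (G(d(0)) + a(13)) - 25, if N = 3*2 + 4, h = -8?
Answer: -220/9 ≈ -24.444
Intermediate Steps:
N = 10 (N = 6 + 4 = 10)
d(B) = 10*B (d(B) = 2*(B*5) = 2*(5*B) = 10*B)
y = 18
a(z) = 5/9 (a(z) = 10/18 = 10*(1/18) = 5/9)
G(F) = -F/8 (G(F) = F/(-8) = F*(-⅛) = -F/8)
(G(d(0)) + a(13)) - 25 = (-5*0/4 + 5/9) - 25 = (-⅛*0 + 5/9) - 25 = (0 + 5/9) - 25 = 5/9 - 25 = -220/9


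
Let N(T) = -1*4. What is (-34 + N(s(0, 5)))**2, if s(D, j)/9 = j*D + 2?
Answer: 1444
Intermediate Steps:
s(D, j) = 18 + 9*D*j (s(D, j) = 9*(j*D + 2) = 9*(D*j + 2) = 9*(2 + D*j) = 18 + 9*D*j)
N(T) = -4
(-34 + N(s(0, 5)))**2 = (-34 - 4)**2 = (-38)**2 = 1444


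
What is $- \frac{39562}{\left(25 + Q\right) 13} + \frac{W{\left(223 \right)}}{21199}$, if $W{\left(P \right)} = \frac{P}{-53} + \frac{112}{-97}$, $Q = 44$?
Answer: $- \frac{4311652069757}{97758700923} \approx -44.105$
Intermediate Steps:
$W{\left(P \right)} = - \frac{112}{97} - \frac{P}{53}$ ($W{\left(P \right)} = P \left(- \frac{1}{53}\right) + 112 \left(- \frac{1}{97}\right) = - \frac{P}{53} - \frac{112}{97} = - \frac{112}{97} - \frac{P}{53}$)
$- \frac{39562}{\left(25 + Q\right) 13} + \frac{W{\left(223 \right)}}{21199} = - \frac{39562}{\left(25 + 44\right) 13} + \frac{- \frac{112}{97} - \frac{223}{53}}{21199} = - \frac{39562}{69 \cdot 13} + \left(- \frac{112}{97} - \frac{223}{53}\right) \frac{1}{21199} = - \frac{39562}{897} - \frac{27567}{108984059} = - \frac{4311652069757}{97758700923}$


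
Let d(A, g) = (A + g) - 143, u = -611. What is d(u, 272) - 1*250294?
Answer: -250776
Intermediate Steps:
d(A, g) = -143 + A + g
d(u, 272) - 1*250294 = (-143 - 611 + 272) - 1*250294 = -482 - 250294 = -250776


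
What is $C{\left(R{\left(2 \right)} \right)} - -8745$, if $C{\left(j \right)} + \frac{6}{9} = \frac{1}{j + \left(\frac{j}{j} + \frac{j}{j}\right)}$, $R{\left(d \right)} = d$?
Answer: $\frac{104935}{12} \approx 8744.6$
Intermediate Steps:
$C{\left(j \right)} = - \frac{2}{3} + \frac{1}{2 + j}$ ($C{\left(j \right)} = - \frac{2}{3} + \frac{1}{j + \left(\frac{j}{j} + \frac{j}{j}\right)} = - \frac{2}{3} + \frac{1}{j + \left(1 + 1\right)} = - \frac{2}{3} + \frac{1}{j + 2} = - \frac{2}{3} + \frac{1}{2 + j}$)
$C{\left(R{\left(2 \right)} \right)} - -8745 = \frac{-1 - 4}{3 \left(2 + 2\right)} - -8745 = \frac{-1 - 4}{3 \cdot 4} + 8745 = \frac{1}{3} \cdot \frac{1}{4} \left(-5\right) + 8745 = - \frac{5}{12} + 8745 = \frac{104935}{12}$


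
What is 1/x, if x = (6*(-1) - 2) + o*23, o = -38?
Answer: -1/882 ≈ -0.0011338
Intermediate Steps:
x = -882 (x = (6*(-1) - 2) - 38*23 = (-6 - 2) - 874 = -8 - 874 = -882)
1/x = 1/(-882) = -1/882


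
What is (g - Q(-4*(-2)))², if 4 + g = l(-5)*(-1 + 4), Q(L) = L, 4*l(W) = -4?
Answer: 225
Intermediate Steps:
l(W) = -1 (l(W) = (¼)*(-4) = -1)
g = -7 (g = -4 - (-1 + 4) = -4 - 1*3 = -4 - 3 = -7)
(g - Q(-4*(-2)))² = (-7 - (-4)*(-2))² = (-7 - 1*8)² = (-7 - 8)² = (-15)² = 225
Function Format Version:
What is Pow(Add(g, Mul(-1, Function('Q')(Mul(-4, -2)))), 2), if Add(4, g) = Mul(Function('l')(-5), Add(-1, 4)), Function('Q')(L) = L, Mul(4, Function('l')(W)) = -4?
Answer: 225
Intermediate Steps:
Function('l')(W) = -1 (Function('l')(W) = Mul(Rational(1, 4), -4) = -1)
g = -7 (g = Add(-4, Mul(-1, Add(-1, 4))) = Add(-4, Mul(-1, 3)) = Add(-4, -3) = -7)
Pow(Add(g, Mul(-1, Function('Q')(Mul(-4, -2)))), 2) = Pow(Add(-7, Mul(-1, Mul(-4, -2))), 2) = Pow(Add(-7, Mul(-1, 8)), 2) = Pow(Add(-7, -8), 2) = Pow(-15, 2) = 225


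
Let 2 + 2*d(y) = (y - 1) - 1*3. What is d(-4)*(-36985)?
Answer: 184925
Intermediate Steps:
d(y) = -3 + y/2 (d(y) = -1 + ((y - 1) - 1*3)/2 = -1 + ((-1 + y) - 3)/2 = -1 + (-4 + y)/2 = -1 + (-2 + y/2) = -3 + y/2)
d(-4)*(-36985) = (-3 + (1/2)*(-4))*(-36985) = (-3 - 2)*(-36985) = -5*(-36985) = 184925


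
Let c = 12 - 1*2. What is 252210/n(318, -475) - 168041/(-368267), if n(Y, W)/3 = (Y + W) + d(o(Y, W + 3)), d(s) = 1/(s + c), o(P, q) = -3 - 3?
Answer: -123735465053/230903409 ≈ -535.88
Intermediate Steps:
c = 10 (c = 12 - 2 = 10)
o(P, q) = -6
d(s) = 1/(10 + s) (d(s) = 1/(s + 10) = 1/(10 + s))
n(Y, W) = 3/4 + 3*W + 3*Y (n(Y, W) = 3*((Y + W) + 1/(10 - 6)) = 3*((W + Y) + 1/4) = 3*(1/4 + W + Y) = 3/4 + 3*W + 3*Y)
252210/n(318, -475) - 168041/(-368267) = 252210/(3/4 + 3*(-475) + 3*318) - 168041/(-368267) = 252210/(3/4 - 1425 + 954) - 168041*(-1/368267) = 252210/(-1881/4) + 168041/368267 = 252210*(-4/1881) + 168041/368267 = -336280/627 + 168041/368267 = -123735465053/230903409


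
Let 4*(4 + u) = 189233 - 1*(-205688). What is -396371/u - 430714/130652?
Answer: -188618883869/25797564030 ≈ -7.3115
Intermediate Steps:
u = 394905/4 (u = -4 + (189233 - 1*(-205688))/4 = -4 + (189233 + 205688)/4 = -4 + (¼)*394921 = -4 + 394921/4 = 394905/4 ≈ 98726.)
-396371/u - 430714/130652 = -396371/394905/4 - 430714/130652 = -396371*4/394905 - 430714*1/130652 = -1585484/394905 - 215357/65326 = -188618883869/25797564030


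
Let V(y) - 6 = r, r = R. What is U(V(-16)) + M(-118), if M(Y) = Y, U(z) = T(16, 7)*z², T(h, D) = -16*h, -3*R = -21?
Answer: -43382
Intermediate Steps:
R = 7 (R = -⅓*(-21) = 7)
r = 7
V(y) = 13 (V(y) = 6 + 7 = 13)
U(z) = -256*z² (U(z) = (-16*16)*z² = -256*z²)
U(V(-16)) + M(-118) = -256*13² - 118 = -256*169 - 118 = -43264 - 118 = -43382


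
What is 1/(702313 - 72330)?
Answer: 1/629983 ≈ 1.5873e-6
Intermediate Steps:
1/(702313 - 72330) = 1/629983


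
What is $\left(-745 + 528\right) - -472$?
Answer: $255$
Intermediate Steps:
$\left(-745 + 528\right) - -472 = -217 + 472 = 255$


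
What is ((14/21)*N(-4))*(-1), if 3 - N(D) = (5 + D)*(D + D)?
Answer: -22/3 ≈ -7.3333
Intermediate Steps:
N(D) = 3 - 2*D*(5 + D) (N(D) = 3 - (5 + D)*(D + D) = 3 - (5 + D)*2*D = 3 - 2*D*(5 + D))
((14/21)*N(-4))*(-1) = ((14/21)*(3 - 10*(-4) - 2*(-4)²))*(-1) = ((14*(1/21))*(3 + 40 - 2*16))*(-1) = (2*(3 + 40 - 32)/3)*(-1) = ((⅔)*11)*(-1) = (22/3)*(-1) = -22/3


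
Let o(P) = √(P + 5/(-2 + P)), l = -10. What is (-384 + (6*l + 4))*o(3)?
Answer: -880*√2 ≈ -1244.5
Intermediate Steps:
(-384 + (6*l + 4))*o(3) = (-384 + (6*(-10) + 4))*√((5 + 3*(-2 + 3))/(-2 + 3)) = (-384 + (-60 + 4))*√((5 + 3*1)/1) = (-384 - 56)*√(1*(5 + 3)) = -440*2*√2 = -880*√2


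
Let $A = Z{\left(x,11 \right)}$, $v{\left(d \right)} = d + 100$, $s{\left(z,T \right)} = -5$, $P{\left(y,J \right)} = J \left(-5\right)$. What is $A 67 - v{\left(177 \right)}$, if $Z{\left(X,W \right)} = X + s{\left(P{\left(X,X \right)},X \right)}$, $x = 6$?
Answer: $-210$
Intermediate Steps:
$P{\left(y,J \right)} = - 5 J$
$v{\left(d \right)} = 100 + d$
$Z{\left(X,W \right)} = -5 + X$ ($Z{\left(X,W \right)} = X - 5 = -5 + X$)
$A = 1$ ($A = -5 + 6 = 1$)
$A 67 - v{\left(177 \right)} = 1 \cdot 67 - \left(100 + 177\right) = 67 - 277 = -210$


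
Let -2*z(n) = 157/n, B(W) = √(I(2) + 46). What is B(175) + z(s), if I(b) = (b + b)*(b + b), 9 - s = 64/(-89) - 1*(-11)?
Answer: 13973/228 + √62 ≈ 69.159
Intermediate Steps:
s = -114/89 (s = 9 - (64/(-89) - 1*(-11)) = 9 - (64*(-1/89) + 11) = 9 - (-64/89 + 11) = 9 - 1*915/89 = 9 - 915/89 = -114/89 ≈ -1.2809)
I(b) = 4*b² (I(b) = (2*b)*(2*b) = 4*b²)
B(W) = √62 (B(W) = √(4*2² + 46) = √(4*4 + 46) = √(16 + 46) = √62)
z(n) = -157/(2*n)
B(175) + z(s) = √62 - 157/(2*(-114/89)) = √62 - 157/2*(-89/114) = √62 + 13973/228 = 13973/228 + √62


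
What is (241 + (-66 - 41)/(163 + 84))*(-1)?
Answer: -59420/247 ≈ -240.57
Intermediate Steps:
(241 + (-66 - 41)/(163 + 84))*(-1) = (241 - 107/247)*(-1) = (59420/247)*(-1) = -59420/247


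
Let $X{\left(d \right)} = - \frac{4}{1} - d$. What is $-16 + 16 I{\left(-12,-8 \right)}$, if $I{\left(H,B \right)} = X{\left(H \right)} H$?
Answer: $-1552$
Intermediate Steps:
$X{\left(d \right)} = -4 - d$ ($X{\left(d \right)} = \left(-4\right) 1 - d = -4 - d$)
$I{\left(H,B \right)} = H \left(-4 - H\right)$ ($I{\left(H,B \right)} = \left(-4 - H\right) H = H \left(-4 - H\right)$)
$-16 + 16 I{\left(-12,-8 \right)} = -16 + 16 \left(\left(-1\right) \left(-12\right) \left(4 - 12\right)\right) = -16 + 16 \left(\left(-1\right) \left(-12\right) \left(-8\right)\right) = -16 + 16 \left(-96\right) = -16 - 1536 = -1552$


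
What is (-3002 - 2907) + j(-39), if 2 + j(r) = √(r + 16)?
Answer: -5911 + I*√23 ≈ -5911.0 + 4.7958*I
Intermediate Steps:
j(r) = -2 + √(16 + r) (j(r) = -2 + √(r + 16) = -2 + √(16 + r))
(-3002 - 2907) + j(-39) = (-3002 - 2907) + (-2 + √(16 - 39)) = -5909 + (-2 + √(-23)) = -5909 + (-2 + I*√23) = -5911 + I*√23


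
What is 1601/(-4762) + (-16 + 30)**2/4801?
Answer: -6753049/22862362 ≈ -0.29538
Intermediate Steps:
1601/(-4762) + (-16 + 30)**2/4801 = 1601*(-1/4762) + 14**2*(1/4801) = -1601/4762 + 196*(1/4801) = -1601/4762 + 196/4801 = -6753049/22862362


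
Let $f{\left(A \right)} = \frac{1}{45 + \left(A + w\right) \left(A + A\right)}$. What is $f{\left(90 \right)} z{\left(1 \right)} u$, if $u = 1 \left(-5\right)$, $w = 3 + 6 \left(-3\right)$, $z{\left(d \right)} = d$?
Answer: $- \frac{1}{2709} \approx -0.00036914$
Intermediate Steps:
$w = -15$ ($w = 3 - 18 = -15$)
$u = -5$
$f{\left(A \right)} = \frac{1}{45 + 2 A \left(-15 + A\right)}$ ($f{\left(A \right)} = \frac{1}{45 + \left(A - 15\right) \left(A + A\right)} = \frac{1}{45 + \left(-15 + A\right) 2 A} = \frac{1}{45 + 2 A \left(-15 + A\right)}$)
$f{\left(90 \right)} z{\left(1 \right)} u = \frac{1 \left(-5\right)}{45 - 2700 + 2 \cdot 90^{2}} = \frac{1}{45 - 2700 + 2 \cdot 8100} \left(-5\right) = \frac{1}{45 - 2700 + 16200} \left(-5\right) = \frac{1}{13545} \left(-5\right) = - \frac{1}{2709}$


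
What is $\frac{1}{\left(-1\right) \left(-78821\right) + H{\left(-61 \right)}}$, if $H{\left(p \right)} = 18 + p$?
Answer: $\frac{1}{78778} \approx 1.2694 \cdot 10^{-5}$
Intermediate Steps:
$\frac{1}{\left(-1\right) \left(-78821\right) + H{\left(-61 \right)}} = \frac{1}{\left(-1\right) \left(-78821\right) + \left(18 - 61\right)} = \frac{1}{78821 - 43} = \frac{1}{78778}$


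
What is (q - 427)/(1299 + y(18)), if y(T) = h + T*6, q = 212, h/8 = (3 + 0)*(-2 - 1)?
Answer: -43/267 ≈ -0.16105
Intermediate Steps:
h = -72 (h = 8*((3 + 0)*(-2 - 1)) = 8*(3*(-3)) = 8*(-9) = -72)
y(T) = -72 + 6*T (y(T) = -72 + T*6 = -72 + 6*T)
(q - 427)/(1299 + y(18)) = (212 - 427)/(1299 + (-72 + 6*18)) = -215/(1299 + (-72 + 108)) = -215/(1299 + 36) = -215/1335 = -215*1/1335 = -43/267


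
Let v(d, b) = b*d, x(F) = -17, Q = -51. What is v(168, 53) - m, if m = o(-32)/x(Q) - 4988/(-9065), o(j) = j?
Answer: 1371776044/154105 ≈ 8901.6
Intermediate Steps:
m = 374876/154105 (m = -32/(-17) - 4988/(-9065) = -32*(-1/17) - 4988*(-1/9065) = 32/17 + 4988/9065 = 374876/154105 ≈ 2.4326)
v(168, 53) - m = 53*168 - 1*374876/154105 = 8904 - 374876/154105 = 1371776044/154105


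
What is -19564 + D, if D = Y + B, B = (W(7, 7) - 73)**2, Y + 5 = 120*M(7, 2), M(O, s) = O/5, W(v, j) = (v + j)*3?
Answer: -18440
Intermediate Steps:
W(v, j) = 3*j + 3*v (W(v, j) = (j + v)*3 = 3*j + 3*v)
M(O, s) = O/5 (M(O, s) = O*(1/5) = O/5)
Y = 163 (Y = -5 + 120*((1/5)*7) = -5 + 120*(7/5) = -5 + 168 = 163)
B = 961 (B = ((3*7 + 3*7) - 73)**2 = ((21 + 21) - 73)**2 = (42 - 73)**2 = (-31)**2 = 961)
D = 1124 (D = 163 + 961 = 1124)
-19564 + D = -19564 + 1124 = -18440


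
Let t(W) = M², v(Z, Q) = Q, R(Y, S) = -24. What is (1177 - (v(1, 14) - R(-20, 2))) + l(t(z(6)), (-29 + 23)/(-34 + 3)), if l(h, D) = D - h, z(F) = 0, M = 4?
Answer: 34819/31 ≈ 1123.2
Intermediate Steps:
t(W) = 16 (t(W) = 4² = 16)
(1177 - (v(1, 14) - R(-20, 2))) + l(t(z(6)), (-29 + 23)/(-34 + 3)) = (1177 - (14 - 1*(-24))) + ((-29 + 23)/(-34 + 3) - 1*16) = (1177 - (14 + 24)) + (-6/(-31) - 16) = (1177 - 1*38) + (-6*(-1/31) - 16) = (1177 - 38) + (6/31 - 16) = 1139 - 490/31 = 34819/31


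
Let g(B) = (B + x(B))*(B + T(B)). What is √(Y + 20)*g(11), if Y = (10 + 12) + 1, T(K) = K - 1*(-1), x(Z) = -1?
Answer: 230*√43 ≈ 1508.2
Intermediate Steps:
T(K) = 1 + K (T(K) = K + 1 = 1 + K)
g(B) = (1 + 2*B)*(-1 + B) (g(B) = (B - 1)*(B + (1 + B)) = (-1 + B)*(1 + 2*B) = (1 + 2*B)*(-1 + B))
Y = 23 (Y = 22 + 1 = 23)
√(Y + 20)*g(11) = √(23 + 20)*(-1 - 1*11 + 2*11²) = √43*(-1 - 11 + 2*121) = √43*(-1 - 11 + 242) = √43*230 = 230*√43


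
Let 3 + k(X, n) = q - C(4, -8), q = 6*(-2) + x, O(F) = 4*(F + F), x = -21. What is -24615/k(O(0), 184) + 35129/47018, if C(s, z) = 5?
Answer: 1158788359/1927738 ≈ 601.11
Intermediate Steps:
O(F) = 8*F (O(F) = 4*(2*F) = 8*F)
q = -33 (q = 6*(-2) - 21 = -12 - 21 = -33)
k(X, n) = -41 (k(X, n) = -3 + (-33 - 1*5) = -3 + (-33 - 5) = -3 - 38 = -41)
-24615/k(O(0), 184) + 35129/47018 = -24615/(-41) + 35129/47018 = -24615*(-1/41) + 35129*(1/47018) = 24615/41 + 35129/47018 = 1158788359/1927738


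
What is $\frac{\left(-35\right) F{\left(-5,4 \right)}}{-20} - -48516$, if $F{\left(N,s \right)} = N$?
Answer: $\frac{194029}{4} \approx 48507.0$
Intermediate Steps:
$\frac{\left(-35\right) F{\left(-5,4 \right)}}{-20} - -48516 = \frac{\left(-35\right) \left(-5\right)}{-20} - -48516 = 175 \left(- \frac{1}{20}\right) + 48516 = - \frac{35}{4} + 48516 = \frac{194029}{4}$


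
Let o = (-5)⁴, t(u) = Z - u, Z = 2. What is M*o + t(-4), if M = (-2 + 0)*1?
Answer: -1244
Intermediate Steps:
t(u) = 2 - u
o = 625
M = -2 (M = -2*1 = -2)
M*o + t(-4) = -2*625 + (2 - 1*(-4)) = -1250 + (2 + 4) = -1250 + 6 = -1244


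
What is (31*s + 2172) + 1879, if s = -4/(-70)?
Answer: 141847/35 ≈ 4052.8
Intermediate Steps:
s = 2/35 (s = -4*(-1/70) = 2/35 ≈ 0.057143)
(31*s + 2172) + 1879 = (31*(2/35) + 2172) + 1879 = (62/35 + 2172) + 1879 = 76082/35 + 1879 = 141847/35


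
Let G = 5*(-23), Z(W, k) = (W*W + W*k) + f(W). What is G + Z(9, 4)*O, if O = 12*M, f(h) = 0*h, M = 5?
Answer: 6905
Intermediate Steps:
f(h) = 0
Z(W, k) = W**2 + W*k (Z(W, k) = (W*W + W*k) + 0 = (W**2 + W*k) + 0 = W**2 + W*k)
G = -115
O = 60 (O = 12*5 = 60)
G + Z(9, 4)*O = -115 + (9*(9 + 4))*60 = -115 + (9*13)*60 = -115 + 117*60 = -115 + 7020 = 6905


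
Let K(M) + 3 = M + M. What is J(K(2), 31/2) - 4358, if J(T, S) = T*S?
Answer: -8685/2 ≈ -4342.5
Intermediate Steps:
K(M) = -3 + 2*M (K(M) = -3 + (M + M) = -3 + 2*M)
J(T, S) = S*T
J(K(2), 31/2) - 4358 = (31/2)*(-3 + 2*2) - 4358 = (31*(1/2))*(-3 + 4) - 4358 = (31/2)*1 - 4358 = 31/2 - 4358 = -8685/2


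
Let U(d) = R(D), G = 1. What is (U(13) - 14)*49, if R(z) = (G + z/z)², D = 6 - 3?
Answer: -490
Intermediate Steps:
D = 3
R(z) = 4 (R(z) = (1 + z/z)² = (1 + 1)² = 2² = 4)
U(d) = 4
(U(13) - 14)*49 = (4 - 14)*49 = -10*49 = -490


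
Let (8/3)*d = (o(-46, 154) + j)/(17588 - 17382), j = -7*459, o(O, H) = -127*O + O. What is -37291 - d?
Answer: -61463317/1648 ≈ -37296.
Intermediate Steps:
o(O, H) = -126*O
j = -3213
d = 7749/1648 (d = 3*((-126*(-46) - 3213)/(17588 - 17382))/8 = 3*((5796 - 3213)/206)/8 = 3*(2583*(1/206))/8 = (3/8)*(2583/206) = 7749/1648 ≈ 4.7021)
-37291 - d = -37291 - 1*7749/1648 = -37291 - 7749/1648 = -61463317/1648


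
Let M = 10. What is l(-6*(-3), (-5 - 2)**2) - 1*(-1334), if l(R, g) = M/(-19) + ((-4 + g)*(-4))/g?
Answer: 1238044/931 ≈ 1329.8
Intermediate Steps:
l(R, g) = -10/19 + (16 - 4*g)/g (l(R, g) = 10/(-19) + ((-4 + g)*(-4))/g = 10*(-1/19) + (16 - 4*g)/g = -10/19 + (16 - 4*g)/g)
l(-6*(-3), (-5 - 2)**2) - 1*(-1334) = (-86/19 + 16/((-5 - 2)**2)) - 1*(-1334) = (-86/19 + 16/((-7)**2)) + 1334 = (-86/19 + 16/49) + 1334 = -3910/931 + 1334 = 1238044/931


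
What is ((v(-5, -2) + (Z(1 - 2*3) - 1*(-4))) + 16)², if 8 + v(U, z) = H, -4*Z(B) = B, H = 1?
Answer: 3249/16 ≈ 203.06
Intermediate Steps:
Z(B) = -B/4
v(U, z) = -7 (v(U, z) = -8 + 1 = -7)
((v(-5, -2) + (Z(1 - 2*3) - 1*(-4))) + 16)² = ((-7 + (-(1 - 2*3)/4 - 1*(-4))) + 16)² = ((-7 + (-(1 - 6)/4 + 4)) + 16)² = ((-7 + (-¼*(-5) + 4)) + 16)² = ((-7 + (5/4 + 4)) + 16)² = ((-7 + 21/4) + 16)² = (-7/4 + 16)² = (57/4)² = 3249/16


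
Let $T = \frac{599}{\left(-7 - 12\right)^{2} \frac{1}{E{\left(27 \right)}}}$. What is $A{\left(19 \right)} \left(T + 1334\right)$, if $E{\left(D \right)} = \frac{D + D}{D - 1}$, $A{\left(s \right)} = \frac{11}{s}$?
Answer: $\frac{69042985}{89167} \approx 774.31$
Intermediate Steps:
$E{\left(D \right)} = \frac{2 D}{-1 + D}$
$T = \frac{16173}{4693}$ ($T = \frac{599}{\left(-7 - 12\right)^{2} \frac{1}{2 \cdot 27 \frac{1}{-1 + 27}}} = \frac{599}{\left(-19\right)^{2} \frac{1}{2 \cdot 27 \cdot \frac{1}{26}}} = \frac{599}{361 \frac{1}{2 \cdot 27 \cdot \frac{1}{26}}} = \frac{599}{361 \frac{1}{\frac{27}{13}}} = \frac{599}{361 \cdot \frac{13}{27}} = \frac{599}{\frac{4693}{27}} = 599 \cdot \frac{27}{4693} = \frac{16173}{4693} \approx 3.4462$)
$A{\left(19 \right)} \left(T + 1334\right) = \frac{11}{19} \left(\frac{16173}{4693} + 1334\right) = 11 \cdot \frac{1}{19} \cdot \frac{6276635}{4693} = \frac{11}{19} \cdot \frac{6276635}{4693} = \frac{69042985}{89167}$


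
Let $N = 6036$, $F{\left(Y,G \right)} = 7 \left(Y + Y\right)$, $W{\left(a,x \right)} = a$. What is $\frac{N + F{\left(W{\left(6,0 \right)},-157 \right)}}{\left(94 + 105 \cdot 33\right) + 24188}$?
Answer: $\frac{680}{3083} \approx 0.22056$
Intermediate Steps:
$F{\left(Y,G \right)} = 14 Y$ ($F{\left(Y,G \right)} = 7 \cdot 2 Y = 14 Y$)
$\frac{N + F{\left(W{\left(6,0 \right)},-157 \right)}}{\left(94 + 105 \cdot 33\right) + 24188} = \frac{6036 + 14 \cdot 6}{\left(94 + 105 \cdot 33\right) + 24188} = \frac{6036 + 84}{\left(94 + 3465\right) + 24188} = \frac{6120}{3559 + 24188} = \frac{6120}{27747} = 6120 \cdot \frac{1}{27747} = \frac{680}{3083}$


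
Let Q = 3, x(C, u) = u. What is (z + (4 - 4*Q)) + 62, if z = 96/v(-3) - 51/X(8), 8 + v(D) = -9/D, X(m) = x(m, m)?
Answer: 1137/40 ≈ 28.425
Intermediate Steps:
X(m) = m
v(D) = -8 - 9/D
z = -1023/40 (z = 96/(-8 - 9/(-3)) - 51/8 = 96/(-8 - 9*(-⅓)) - 51*⅛ = 96/(-8 + 3) - 51/8 = 96/(-5) - 51/8 = 96*(-⅕) - 51/8 = -96/5 - 51/8 = -1023/40 ≈ -25.575)
(z + (4 - 4*Q)) + 62 = (-1023/40 + (4 - 4*3)) + 62 = (-1023/40 + (4 - 12)) + 62 = (-1023/40 - 8) + 62 = -1343/40 + 62 = 1137/40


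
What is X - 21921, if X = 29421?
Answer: 7500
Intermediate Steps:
X - 21921 = 29421 - 21921 = 7500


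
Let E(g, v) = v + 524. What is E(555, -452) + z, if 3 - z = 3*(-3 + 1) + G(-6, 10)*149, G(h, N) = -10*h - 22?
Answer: -5581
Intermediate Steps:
G(h, N) = -22 - 10*h
E(g, v) = 524 + v
z = -5653 (z = 3 - (3*(-3 + 1) + (-22 - 10*(-6))*149) = 3 - (3*(-2) + (-22 + 60)*149) = 3 - (-6 + 38*149) = 3 - (-6 + 5662) = 3 - 1*5656 = 3 - 5656 = -5653)
E(555, -452) + z = (524 - 452) - 5653 = 72 - 5653 = -5581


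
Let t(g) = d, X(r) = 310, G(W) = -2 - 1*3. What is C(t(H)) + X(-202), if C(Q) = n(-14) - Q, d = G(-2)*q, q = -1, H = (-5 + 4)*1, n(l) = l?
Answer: 291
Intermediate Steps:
G(W) = -5 (G(W) = -2 - 3 = -5)
H = -1 (H = -1*1 = -1)
d = 5 (d = -5*(-1) = 5)
t(g) = 5
C(Q) = -14 - Q
C(t(H)) + X(-202) = (-14 - 1*5) + 310 = (-14 - 5) + 310 = -19 + 310 = 291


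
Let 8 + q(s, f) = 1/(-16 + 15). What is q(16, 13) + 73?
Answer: 64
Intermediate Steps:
q(s, f) = -9 (q(s, f) = -8 + 1/(-16 + 15) = -8 + 1/(-1) = -8 - 1 = -9)
q(16, 13) + 73 = -9 + 73 = 64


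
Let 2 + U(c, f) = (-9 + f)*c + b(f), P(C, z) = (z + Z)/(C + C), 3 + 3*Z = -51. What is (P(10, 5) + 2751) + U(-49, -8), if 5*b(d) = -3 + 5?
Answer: 14327/4 ≈ 3581.8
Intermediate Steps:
Z = -18 (Z = -1 + (⅓)*(-51) = -1 - 17 = -18)
P(C, z) = (-18 + z)/(2*C) (P(C, z) = (z - 18)/(C + C) = (-18 + z)/((2*C)) = (-18 + z)*(1/(2*C)) = (-18 + z)/(2*C))
b(d) = ⅖ (b(d) = (-3 + 5)/5 = (⅕)*2 = ⅖)
U(c, f) = -8/5 + c*(-9 + f) (U(c, f) = -2 + ((-9 + f)*c + ⅖) = -2 + (c*(-9 + f) + ⅖) = -2 + (⅖ + c*(-9 + f)) = -8/5 + c*(-9 + f))
(P(10, 5) + 2751) + U(-49, -8) = ((½)*(-18 + 5)/10 + 2751) + (-8/5 - 9*(-49) - 49*(-8)) = ((½)*(⅒)*(-13) + 2751) + (-8/5 + 441 + 392) = (-13/20 + 2751) + 4157/5 = 55007/20 + 4157/5 = 14327/4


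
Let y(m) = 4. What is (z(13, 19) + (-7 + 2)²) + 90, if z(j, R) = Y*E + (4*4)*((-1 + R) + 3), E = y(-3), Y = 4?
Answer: 467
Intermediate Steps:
E = 4
z(j, R) = 48 + 16*R (z(j, R) = 4*4 + (4*4)*((-1 + R) + 3) = 16 + 16*(2 + R) = 16 + (32 + 16*R) = 48 + 16*R)
(z(13, 19) + (-7 + 2)²) + 90 = ((48 + 16*19) + (-7 + 2)²) + 90 = ((48 + 304) + (-5)²) + 90 = (352 + 25) + 90 = 377 + 90 = 467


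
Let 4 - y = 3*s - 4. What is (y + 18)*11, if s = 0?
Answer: 286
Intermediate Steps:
y = 8 (y = 4 - (3*0 - 4) = 4 - (0 - 4) = 4 - 1*(-4) = 4 + 4 = 8)
(y + 18)*11 = (8 + 18)*11 = 26*11 = 286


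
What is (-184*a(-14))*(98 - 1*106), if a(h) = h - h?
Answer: 0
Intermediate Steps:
a(h) = 0
(-184*a(-14))*(98 - 1*106) = (-184*0)*(98 - 1*106) = 0*(98 - 106) = 0*(-8) = 0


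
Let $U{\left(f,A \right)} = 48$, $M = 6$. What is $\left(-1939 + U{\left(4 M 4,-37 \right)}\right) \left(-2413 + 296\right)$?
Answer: $4003247$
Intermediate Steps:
$\left(-1939 + U{\left(4 M 4,-37 \right)}\right) \left(-2413 + 296\right) = \left(-1939 + 48\right) \left(-2413 + 296\right) = \left(-1891\right) \left(-2117\right) = 4003247$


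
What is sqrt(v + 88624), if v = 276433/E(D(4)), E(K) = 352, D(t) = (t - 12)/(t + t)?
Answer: sqrt(692385782)/88 ≈ 299.01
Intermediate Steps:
D(t) = (-12 + t)/(2*t) (D(t) = (-12 + t)/((2*t)) = (-12 + t)*(1/(2*t)) = (-12 + t)/(2*t))
v = 276433/352 ≈ 785.32
sqrt(v + 88624) = sqrt(276433/352 + 88624) = sqrt(31472081/352) = sqrt(692385782)/88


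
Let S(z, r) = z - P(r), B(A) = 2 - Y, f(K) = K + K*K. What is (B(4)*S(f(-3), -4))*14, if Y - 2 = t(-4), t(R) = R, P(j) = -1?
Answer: 392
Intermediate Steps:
f(K) = K + K²
Y = -2 (Y = 2 - 4 = -2)
B(A) = 4 (B(A) = 2 - 1*(-2) = 2 + 2 = 4)
S(z, r) = 1 + z (S(z, r) = z - 1*(-1) = z + 1 = 1 + z)
(B(4)*S(f(-3), -4))*14 = (4*(1 - 3*(1 - 3)))*14 = (4*(1 - 3*(-2)))*14 = (4*(1 + 6))*14 = (4*7)*14 = 28*14 = 392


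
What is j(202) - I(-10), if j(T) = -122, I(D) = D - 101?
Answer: -11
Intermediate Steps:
I(D) = -101 + D
j(202) - I(-10) = -122 - (-101 - 10) = -122 - 1*(-111) = -122 + 111 = -11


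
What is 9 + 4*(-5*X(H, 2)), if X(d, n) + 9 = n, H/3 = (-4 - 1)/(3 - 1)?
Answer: 149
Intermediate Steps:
H = -15/2 (H = 3*((-4 - 1)/(3 - 1)) = 3*(-5/2) = -15/2 ≈ -7.5000)
X(d, n) = -9 + n
9 + 4*(-5*X(H, 2)) = 9 + 4*(-5*(-9 + 2)) = 9 + 4*(-5*(-7)) = 9 + 4*35 = 9 + 140 = 149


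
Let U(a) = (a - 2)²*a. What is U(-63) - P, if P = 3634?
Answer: -269809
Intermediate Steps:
U(a) = a*(-2 + a)² (U(a) = (-2 + a)²*a = a*(-2 + a)²)
U(-63) - P = -63*(-2 - 63)² - 1*3634 = -63*(-65)² - 3634 = -63*4225 - 3634 = -266175 - 3634 = -269809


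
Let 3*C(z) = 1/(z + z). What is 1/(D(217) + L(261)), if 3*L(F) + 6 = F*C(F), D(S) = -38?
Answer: -18/719 ≈ -0.025035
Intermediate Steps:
C(z) = 1/(6*z) (C(z) = 1/(3*(z + z)) = 1/(3*((2*z))) = (1/(2*z))/3 = 1/(6*z))
L(F) = -35/18 (L(F) = -2 + (F*(1/(6*F)))/3 = -2 + (⅓)*(⅙) = -2 + 1/18 = -35/18)
1/(D(217) + L(261)) = 1/(-38 - 35/18) = 1/(-719/18) = -18/719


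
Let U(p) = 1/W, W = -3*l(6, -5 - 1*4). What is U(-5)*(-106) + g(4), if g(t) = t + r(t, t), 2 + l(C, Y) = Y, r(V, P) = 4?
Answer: 158/33 ≈ 4.7879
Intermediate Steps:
l(C, Y) = -2 + Y
g(t) = 4 + t (g(t) = t + 4 = 4 + t)
W = 33 (W = -3*(-2 + (-5 - 1*4)) = -3*(-2 + (-5 - 4)) = -3*(-2 - 9) = -3*(-11) = 33)
U(p) = 1/33
U(-5)*(-106) + g(4) = (1/33)*(-106) + (4 + 4) = -106/33 + 8 = 158/33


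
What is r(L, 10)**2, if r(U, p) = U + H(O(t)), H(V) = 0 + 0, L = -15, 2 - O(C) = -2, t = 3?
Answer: 225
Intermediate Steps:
O(C) = 4 (O(C) = 2 - 1*(-2) = 2 + 2 = 4)
H(V) = 0
r(U, p) = U (r(U, p) = U + 0 = U)
r(L, 10)**2 = (-15)**2 = 225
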